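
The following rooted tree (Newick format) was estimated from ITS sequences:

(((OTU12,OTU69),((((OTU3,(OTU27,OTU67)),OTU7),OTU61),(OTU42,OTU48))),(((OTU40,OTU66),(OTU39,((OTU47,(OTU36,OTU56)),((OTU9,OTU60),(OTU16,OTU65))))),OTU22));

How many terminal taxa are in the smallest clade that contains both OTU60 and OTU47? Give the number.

The MRCA of OTU60 and OTU47 is the node subtending ((OTU47,(OTU36,OTU56)),((OTU9,OTU60),(OTU16,OTU65))).
That clade contains 7 terminal taxa: OTU16, OTU36, OTU47, OTU56, OTU60, OTU65, OTU9.

7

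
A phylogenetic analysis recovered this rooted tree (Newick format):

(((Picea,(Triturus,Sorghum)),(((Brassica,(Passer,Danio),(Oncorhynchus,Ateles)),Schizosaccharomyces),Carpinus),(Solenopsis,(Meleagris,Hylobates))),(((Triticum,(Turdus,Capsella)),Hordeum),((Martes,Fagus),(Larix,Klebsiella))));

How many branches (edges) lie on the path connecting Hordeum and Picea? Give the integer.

6

The MRCA of Hordeum and Picea is the root of the tree.
From Hordeum up to that node: 3 branches. From Picea up to the same node: 3 branches. Total: 3 + 3 = 6.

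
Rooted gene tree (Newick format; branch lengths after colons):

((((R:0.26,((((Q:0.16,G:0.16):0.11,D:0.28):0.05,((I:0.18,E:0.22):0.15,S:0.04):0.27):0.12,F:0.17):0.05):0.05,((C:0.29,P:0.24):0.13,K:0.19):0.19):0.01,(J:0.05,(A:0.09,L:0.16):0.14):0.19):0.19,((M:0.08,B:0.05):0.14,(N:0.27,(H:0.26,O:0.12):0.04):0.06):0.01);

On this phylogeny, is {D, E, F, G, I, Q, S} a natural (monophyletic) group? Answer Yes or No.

Yes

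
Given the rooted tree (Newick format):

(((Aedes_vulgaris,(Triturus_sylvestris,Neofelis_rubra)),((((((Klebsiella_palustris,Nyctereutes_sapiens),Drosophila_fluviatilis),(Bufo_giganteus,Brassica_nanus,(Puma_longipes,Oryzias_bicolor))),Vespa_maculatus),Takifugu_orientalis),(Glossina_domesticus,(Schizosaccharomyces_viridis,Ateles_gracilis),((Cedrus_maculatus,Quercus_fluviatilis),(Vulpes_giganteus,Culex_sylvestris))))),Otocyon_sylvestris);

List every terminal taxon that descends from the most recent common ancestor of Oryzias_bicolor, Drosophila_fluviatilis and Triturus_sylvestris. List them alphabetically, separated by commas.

Aedes_vulgaris, Ateles_gracilis, Brassica_nanus, Bufo_giganteus, Cedrus_maculatus, Culex_sylvestris, Drosophila_fluviatilis, Glossina_domesticus, Klebsiella_palustris, Neofelis_rubra, Nyctereutes_sapiens, Oryzias_bicolor, Puma_longipes, Quercus_fluviatilis, Schizosaccharomyces_viridis, Takifugu_orientalis, Triturus_sylvestris, Vespa_maculatus, Vulpes_giganteus

Tracing Oryzias_bicolor: it sits inside (Puma_longipes,Oryzias_bicolor).
Tracing Drosophila_fluviatilis: it sits inside ((Klebsiella_palustris,Nyctereutes_sapiens),Drosophila_fluviatilis).
Tracing Triturus_sylvestris: it sits inside (Triturus_sylvestris,Neofelis_rubra).
The smallest clade enclosing all 3 is ((Aedes_vulgaris,(Triturus_sylvestris,Neofelis_rubra)),((((((Klebsiella_palustris,Nyctereutes_sapiens),Drosophila_fluviatilis),(Bufo_giganteus,Brassica_nanus,(Puma_longipes,Oryzias_bicolor))),Vespa_maculatus),Takifugu_orientalis),(Glossina_domesticus,(Schizosaccharomyces_viridis,Ateles_gracilis),((Cedrus_maculatus,Quercus_fluviatilis),(Vulpes_giganteus,Culex_sylvestris))))); the answer is its 19 terminal taxa in alphabetical order.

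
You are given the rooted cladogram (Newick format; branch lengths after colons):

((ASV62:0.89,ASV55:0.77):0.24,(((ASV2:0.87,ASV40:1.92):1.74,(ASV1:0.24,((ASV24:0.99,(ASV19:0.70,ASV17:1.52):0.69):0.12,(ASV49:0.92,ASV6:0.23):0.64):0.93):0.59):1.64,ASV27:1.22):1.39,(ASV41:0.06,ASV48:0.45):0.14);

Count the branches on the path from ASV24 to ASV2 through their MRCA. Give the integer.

The MRCA of ASV24 and ASV2 is the node subtending ((ASV2,ASV40),(ASV1,((ASV24,(ASV19,ASV17)),(ASV49,ASV6)))).
From ASV24 up to that node: 4 branches. From ASV2 up to the same node: 2 branches. Total: 4 + 2 = 6.

6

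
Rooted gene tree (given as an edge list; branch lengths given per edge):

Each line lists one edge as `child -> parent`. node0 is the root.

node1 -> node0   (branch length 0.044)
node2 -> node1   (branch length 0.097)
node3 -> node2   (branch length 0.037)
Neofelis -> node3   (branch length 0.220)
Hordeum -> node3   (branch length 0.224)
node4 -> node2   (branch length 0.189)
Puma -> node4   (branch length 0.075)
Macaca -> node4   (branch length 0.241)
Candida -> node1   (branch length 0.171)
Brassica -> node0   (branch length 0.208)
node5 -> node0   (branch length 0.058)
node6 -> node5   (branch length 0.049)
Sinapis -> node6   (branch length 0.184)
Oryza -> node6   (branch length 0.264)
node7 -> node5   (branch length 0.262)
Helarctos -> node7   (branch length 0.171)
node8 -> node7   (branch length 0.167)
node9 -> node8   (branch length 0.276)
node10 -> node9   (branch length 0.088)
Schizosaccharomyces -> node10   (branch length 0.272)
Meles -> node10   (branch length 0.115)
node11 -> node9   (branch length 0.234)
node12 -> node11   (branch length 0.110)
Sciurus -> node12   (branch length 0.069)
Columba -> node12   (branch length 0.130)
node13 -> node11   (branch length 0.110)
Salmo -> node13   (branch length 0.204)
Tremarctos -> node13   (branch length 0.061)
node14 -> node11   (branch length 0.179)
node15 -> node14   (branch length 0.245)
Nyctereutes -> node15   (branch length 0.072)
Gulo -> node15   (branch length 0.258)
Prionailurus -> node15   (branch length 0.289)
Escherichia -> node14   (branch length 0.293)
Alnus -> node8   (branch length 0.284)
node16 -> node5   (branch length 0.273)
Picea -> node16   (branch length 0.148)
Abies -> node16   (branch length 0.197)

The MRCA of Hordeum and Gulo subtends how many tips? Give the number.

22

The MRCA of Hordeum and Gulo is the root, so the clade is the entire tree.
That clade contains 22 terminal taxa: Abies, Alnus, Brassica, Candida, Columba, Escherichia, Gulo, Helarctos, Hordeum, Macaca, Meles, Neofelis, Nyctereutes, Oryza, Picea, Prionailurus, Puma, Salmo, Schizosaccharomyces, Sciurus, Sinapis, Tremarctos.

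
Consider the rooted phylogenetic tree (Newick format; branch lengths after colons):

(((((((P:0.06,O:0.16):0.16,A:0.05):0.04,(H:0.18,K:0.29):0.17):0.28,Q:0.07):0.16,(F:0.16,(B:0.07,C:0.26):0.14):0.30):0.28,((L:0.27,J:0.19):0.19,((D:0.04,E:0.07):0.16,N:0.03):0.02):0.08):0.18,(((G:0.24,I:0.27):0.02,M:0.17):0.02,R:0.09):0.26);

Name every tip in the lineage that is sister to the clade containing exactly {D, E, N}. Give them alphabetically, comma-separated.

J, L

The clade containing exactly {D, E, N} attaches to the tree at the node subtending ((L,J),((D,E),N)).
The other lineage descending from that same node — the sister group — is (L,J); its 2 tips in alphabetical order are the answer.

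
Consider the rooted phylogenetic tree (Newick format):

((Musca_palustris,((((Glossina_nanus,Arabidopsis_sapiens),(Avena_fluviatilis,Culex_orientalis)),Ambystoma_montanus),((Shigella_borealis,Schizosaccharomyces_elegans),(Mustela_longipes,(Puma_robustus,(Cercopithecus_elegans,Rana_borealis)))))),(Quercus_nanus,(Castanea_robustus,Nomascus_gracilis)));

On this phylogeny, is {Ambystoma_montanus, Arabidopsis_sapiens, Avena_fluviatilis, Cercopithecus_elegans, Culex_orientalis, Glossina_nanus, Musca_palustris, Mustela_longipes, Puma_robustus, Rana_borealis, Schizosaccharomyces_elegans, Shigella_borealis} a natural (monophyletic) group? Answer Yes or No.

The most recent common ancestor of these taxa subtends (Musca_palustris,((((Glossina_nanus,Arabidopsis_sapiens),(Avena_fluviatilis,Culex_orientalis)),Ambystoma_montanus),((Shigella_borealis,Schizosaccharomyces_elegans),(Mustela_longipes,(Puma_robustus,(Cercopithecus_elegans,Rana_borealis)))))).
That clade has exactly 12 tips — every listed taxon and nothing else — so the group is monophyletic.

Yes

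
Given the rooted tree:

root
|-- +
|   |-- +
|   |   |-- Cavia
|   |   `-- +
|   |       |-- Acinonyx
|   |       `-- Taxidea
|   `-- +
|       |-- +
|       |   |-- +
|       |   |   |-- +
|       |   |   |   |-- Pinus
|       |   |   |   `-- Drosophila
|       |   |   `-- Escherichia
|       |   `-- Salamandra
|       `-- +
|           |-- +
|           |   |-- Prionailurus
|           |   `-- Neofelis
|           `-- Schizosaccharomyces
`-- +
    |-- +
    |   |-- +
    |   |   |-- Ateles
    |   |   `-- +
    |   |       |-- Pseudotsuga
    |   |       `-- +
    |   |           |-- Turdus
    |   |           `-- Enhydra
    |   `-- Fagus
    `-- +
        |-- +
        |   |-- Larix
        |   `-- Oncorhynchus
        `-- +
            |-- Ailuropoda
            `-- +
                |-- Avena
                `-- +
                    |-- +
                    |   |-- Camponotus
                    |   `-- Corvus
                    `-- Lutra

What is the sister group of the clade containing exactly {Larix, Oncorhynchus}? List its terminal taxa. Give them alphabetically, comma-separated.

Ailuropoda, Avena, Camponotus, Corvus, Lutra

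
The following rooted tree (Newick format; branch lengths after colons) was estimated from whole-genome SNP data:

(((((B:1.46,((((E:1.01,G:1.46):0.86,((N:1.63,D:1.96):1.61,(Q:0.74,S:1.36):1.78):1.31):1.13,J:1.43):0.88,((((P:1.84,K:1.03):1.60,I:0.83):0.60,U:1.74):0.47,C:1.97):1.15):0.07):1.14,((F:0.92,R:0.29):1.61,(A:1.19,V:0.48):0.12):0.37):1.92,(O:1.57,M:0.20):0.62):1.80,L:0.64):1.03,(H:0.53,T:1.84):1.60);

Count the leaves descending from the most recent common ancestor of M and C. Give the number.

19

The MRCA of M and C is the node subtending (((B,((((E,G),((N,D),(Q,S))),J),((((P,K),I),U),C))),((F,R),(A,V))),(O,M)).
That clade contains 19 terminal taxa: A, B, C, D, E, F, G, I, J, K, M, N, O, P, Q, R, S, U, V.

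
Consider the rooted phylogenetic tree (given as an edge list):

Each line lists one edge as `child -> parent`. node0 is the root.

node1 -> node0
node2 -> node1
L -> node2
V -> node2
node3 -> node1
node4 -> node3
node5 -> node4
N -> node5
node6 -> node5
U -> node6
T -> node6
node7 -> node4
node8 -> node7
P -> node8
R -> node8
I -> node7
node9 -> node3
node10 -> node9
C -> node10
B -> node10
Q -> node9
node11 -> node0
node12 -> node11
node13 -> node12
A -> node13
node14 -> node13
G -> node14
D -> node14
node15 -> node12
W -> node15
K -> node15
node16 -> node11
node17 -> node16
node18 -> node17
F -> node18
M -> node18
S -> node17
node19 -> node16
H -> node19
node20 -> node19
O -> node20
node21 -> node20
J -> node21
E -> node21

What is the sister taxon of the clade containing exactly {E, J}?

O

The clade containing exactly {E, J} attaches to the tree at the node subtending (O,(J,E)).
The other lineage descending from that same node — the sister group — is the single tip O.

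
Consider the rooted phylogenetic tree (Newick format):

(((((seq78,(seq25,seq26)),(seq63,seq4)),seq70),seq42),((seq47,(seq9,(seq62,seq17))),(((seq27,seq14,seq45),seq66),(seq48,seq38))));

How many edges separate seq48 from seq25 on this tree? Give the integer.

The MRCA of seq48 and seq25 is the root of the tree.
From seq48 up to that node: 4 branches. From seq25 up to the same node: 6 branches. Total: 4 + 6 = 10.

10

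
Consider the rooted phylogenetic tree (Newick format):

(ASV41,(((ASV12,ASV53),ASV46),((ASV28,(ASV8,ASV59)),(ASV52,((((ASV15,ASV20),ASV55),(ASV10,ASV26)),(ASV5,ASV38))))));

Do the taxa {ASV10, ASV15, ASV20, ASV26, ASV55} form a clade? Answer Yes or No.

Yes

The most recent common ancestor of these taxa subtends (((ASV15,ASV20),ASV55),(ASV10,ASV26)).
That clade has exactly 5 tips — every listed taxon and nothing else — so the group is monophyletic.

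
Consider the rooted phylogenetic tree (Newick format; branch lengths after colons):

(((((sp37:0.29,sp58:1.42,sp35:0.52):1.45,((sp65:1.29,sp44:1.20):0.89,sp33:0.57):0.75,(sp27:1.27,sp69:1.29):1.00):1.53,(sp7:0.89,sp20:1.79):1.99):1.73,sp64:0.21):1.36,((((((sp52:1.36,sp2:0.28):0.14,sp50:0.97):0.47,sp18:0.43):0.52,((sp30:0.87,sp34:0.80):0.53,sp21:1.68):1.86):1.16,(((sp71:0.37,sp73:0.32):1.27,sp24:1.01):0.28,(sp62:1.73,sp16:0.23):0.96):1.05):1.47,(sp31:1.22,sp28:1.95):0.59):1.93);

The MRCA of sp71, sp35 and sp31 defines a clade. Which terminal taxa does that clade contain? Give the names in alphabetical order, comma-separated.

Tracing sp71: it sits inside (sp71,sp73).
Tracing sp35: it sits inside (sp37,sp58,sp35).
Tracing sp31: it sits inside (sp31,sp28).
The smallest clade enclosing all 3 is the whole tree (their MRCA is the root), so the answer is all 25 tips in alphabetical order.

sp16, sp18, sp2, sp20, sp21, sp24, sp27, sp28, sp30, sp31, sp33, sp34, sp35, sp37, sp44, sp50, sp52, sp58, sp62, sp64, sp65, sp69, sp7, sp71, sp73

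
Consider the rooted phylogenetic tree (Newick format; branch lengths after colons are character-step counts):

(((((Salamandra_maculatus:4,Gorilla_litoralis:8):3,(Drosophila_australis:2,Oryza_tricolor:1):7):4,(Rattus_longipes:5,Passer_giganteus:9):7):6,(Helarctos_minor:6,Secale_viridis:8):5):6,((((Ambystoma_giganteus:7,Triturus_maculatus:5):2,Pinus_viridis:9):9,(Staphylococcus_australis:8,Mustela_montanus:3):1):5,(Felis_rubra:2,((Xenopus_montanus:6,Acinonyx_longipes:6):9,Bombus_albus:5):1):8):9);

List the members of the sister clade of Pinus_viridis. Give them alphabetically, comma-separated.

Ambystoma_giganteus, Triturus_maculatus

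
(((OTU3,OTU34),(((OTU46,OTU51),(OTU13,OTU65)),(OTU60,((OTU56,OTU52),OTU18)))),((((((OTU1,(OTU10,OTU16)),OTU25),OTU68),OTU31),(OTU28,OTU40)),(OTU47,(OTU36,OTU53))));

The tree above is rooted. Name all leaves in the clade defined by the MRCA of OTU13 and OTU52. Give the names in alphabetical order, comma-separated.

Tracing OTU13: it sits inside (OTU13,OTU65).
Tracing OTU52: it sits inside (OTU56,OTU52).
The smallest clade enclosing both is (((OTU46,OTU51),(OTU13,OTU65)),(OTU60,((OTU56,OTU52),OTU18))); the answer is its 8 terminal taxa in alphabetical order.

OTU13, OTU18, OTU46, OTU51, OTU52, OTU56, OTU60, OTU65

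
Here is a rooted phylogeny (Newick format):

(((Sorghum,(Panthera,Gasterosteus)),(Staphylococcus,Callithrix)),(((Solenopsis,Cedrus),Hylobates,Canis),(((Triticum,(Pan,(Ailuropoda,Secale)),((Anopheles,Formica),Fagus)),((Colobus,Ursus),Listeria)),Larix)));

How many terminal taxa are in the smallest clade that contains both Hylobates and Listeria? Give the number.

The MRCA of Hylobates and Listeria is the node subtending (((Solenopsis,Cedrus),Hylobates,Canis),(((Triticum,(Pan,(Ailuropoda,Secale)),((Anopheles,Formica),Fagus)),((Colobus,Ursus),Listeria)),Larix)).
That clade contains 15 terminal taxa: Ailuropoda, Anopheles, Canis, Cedrus, Colobus, Fagus, Formica, Hylobates, Larix, Listeria, Pan, Secale, Solenopsis, Triticum, Ursus.

15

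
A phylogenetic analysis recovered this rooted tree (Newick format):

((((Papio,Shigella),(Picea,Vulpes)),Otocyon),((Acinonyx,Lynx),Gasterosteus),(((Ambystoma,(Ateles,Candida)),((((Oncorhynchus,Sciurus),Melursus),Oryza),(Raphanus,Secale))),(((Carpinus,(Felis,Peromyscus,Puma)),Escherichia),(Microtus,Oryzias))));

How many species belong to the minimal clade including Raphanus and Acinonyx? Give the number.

The MRCA of Raphanus and Acinonyx is the root, so the clade is the entire tree.
That clade contains 24 terminal taxa: Acinonyx, Ambystoma, Ateles, Candida, Carpinus, Escherichia, Felis, Gasterosteus, Lynx, Melursus, Microtus, Oncorhynchus, Oryza, Oryzias, Otocyon, Papio, Peromyscus, Picea, Puma, Raphanus, Sciurus, Secale, Shigella, Vulpes.

24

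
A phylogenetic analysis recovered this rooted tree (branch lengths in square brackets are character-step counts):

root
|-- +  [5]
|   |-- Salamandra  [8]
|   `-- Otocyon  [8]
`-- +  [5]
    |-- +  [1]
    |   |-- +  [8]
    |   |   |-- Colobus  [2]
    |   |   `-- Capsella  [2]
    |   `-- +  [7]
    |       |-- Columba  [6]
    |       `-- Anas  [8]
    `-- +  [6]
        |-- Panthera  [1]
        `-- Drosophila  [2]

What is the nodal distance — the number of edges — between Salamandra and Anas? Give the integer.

The MRCA of Salamandra and Anas is the root of the tree.
From Salamandra up to that node: 2 branches. From Anas up to the same node: 4 branches. Total: 2 + 4 = 6.

6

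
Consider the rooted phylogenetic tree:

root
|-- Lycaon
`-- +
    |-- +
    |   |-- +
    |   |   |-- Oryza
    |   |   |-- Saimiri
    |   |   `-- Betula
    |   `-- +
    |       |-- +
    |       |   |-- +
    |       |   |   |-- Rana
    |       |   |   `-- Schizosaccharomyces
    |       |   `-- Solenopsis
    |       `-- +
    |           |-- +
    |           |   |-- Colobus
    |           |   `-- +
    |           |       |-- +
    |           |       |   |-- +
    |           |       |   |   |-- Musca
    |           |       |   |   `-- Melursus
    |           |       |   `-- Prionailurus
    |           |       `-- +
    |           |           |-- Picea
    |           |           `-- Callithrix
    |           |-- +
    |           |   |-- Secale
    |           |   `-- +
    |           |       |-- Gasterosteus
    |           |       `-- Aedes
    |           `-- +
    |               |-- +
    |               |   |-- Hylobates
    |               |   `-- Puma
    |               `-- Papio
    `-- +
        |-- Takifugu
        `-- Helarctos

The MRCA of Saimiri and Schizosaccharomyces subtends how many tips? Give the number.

18

The MRCA of Saimiri and Schizosaccharomyces is the node subtending ((Oryza,Saimiri,Betula),(((Rana,Schizosaccharomyces),Solenopsis),((Colobus,(((Musca,Melursus),Prionailurus),(Picea,Callithrix))),(Secale,(Gasterosteus,Aedes)),((Hylobates,Puma),Papio)))).
That clade contains 18 terminal taxa: Aedes, Betula, Callithrix, Colobus, Gasterosteus, Hylobates, Melursus, Musca, Oryza, Papio, Picea, Prionailurus, Puma, Rana, Saimiri, Schizosaccharomyces, Secale, Solenopsis.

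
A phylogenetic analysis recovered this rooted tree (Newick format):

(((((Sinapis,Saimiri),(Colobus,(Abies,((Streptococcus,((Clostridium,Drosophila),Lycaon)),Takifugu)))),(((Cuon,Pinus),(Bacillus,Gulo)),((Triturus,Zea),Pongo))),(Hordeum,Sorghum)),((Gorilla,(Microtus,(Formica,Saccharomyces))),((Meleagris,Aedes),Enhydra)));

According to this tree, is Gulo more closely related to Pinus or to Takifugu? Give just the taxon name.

Pinus

The MRCA of Gulo and Pinus subtends ((Cuon,Pinus),(Bacillus,Gulo)) (4 taxa).
The MRCA of Gulo and Takifugu subtends (((Sinapis,Saimiri),(Colobus,(Abies,((Streptococcus,((Clostridium,Drosophila),Lycaon)),Takifugu)))),(((Cuon,Pinus),(Bacillus,Gulo)),((Triturus,Zea),Pongo))) (16 taxa).
The first is nested inside the second, so Gulo shares a more recent common ancestor with Pinus.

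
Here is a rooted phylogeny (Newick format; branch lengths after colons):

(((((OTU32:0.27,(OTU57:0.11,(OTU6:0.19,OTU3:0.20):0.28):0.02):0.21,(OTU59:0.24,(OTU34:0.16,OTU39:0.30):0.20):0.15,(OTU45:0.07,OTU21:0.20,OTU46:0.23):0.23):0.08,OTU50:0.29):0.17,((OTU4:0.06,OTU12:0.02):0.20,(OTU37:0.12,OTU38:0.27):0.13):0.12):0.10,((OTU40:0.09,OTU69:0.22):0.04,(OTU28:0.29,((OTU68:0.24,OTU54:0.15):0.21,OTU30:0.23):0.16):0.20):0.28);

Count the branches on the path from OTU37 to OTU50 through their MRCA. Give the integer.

5

The MRCA of OTU37 and OTU50 is the node subtending ((((OTU32,(OTU57,(OTU6,OTU3))),(OTU59,(OTU34,OTU39)),(OTU45,OTU21,OTU46)),OTU50),((OTU4,OTU12),(OTU37,OTU38))).
From OTU37 up to that node: 3 branches. From OTU50 up to the same node: 2 branches. Total: 3 + 2 = 5.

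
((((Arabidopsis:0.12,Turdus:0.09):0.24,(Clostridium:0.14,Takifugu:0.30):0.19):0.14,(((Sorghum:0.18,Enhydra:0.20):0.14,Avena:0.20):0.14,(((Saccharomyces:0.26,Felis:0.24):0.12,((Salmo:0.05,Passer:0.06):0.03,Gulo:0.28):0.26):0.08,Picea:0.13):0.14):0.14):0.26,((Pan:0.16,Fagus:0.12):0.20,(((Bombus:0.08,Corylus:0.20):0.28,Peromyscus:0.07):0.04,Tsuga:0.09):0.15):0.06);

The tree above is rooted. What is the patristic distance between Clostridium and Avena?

0.95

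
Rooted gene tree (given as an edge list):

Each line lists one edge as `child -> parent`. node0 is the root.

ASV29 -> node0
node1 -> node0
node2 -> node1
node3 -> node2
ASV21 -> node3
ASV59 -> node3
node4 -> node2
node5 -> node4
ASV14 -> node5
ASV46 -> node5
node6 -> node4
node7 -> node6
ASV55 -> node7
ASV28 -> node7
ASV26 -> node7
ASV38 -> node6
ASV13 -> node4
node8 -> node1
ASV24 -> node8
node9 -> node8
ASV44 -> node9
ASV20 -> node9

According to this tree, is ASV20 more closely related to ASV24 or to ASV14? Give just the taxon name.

ASV24

The MRCA of ASV20 and ASV24 subtends (ASV24,(ASV44,ASV20)) (3 taxa).
The MRCA of ASV20 and ASV14 subtends (((ASV21,ASV59),((ASV14,ASV46),((ASV55,ASV28,ASV26),ASV38),ASV13)),(ASV24,(ASV44,ASV20))) (12 taxa).
The first is nested inside the second, so ASV20 shares a more recent common ancestor with ASV24.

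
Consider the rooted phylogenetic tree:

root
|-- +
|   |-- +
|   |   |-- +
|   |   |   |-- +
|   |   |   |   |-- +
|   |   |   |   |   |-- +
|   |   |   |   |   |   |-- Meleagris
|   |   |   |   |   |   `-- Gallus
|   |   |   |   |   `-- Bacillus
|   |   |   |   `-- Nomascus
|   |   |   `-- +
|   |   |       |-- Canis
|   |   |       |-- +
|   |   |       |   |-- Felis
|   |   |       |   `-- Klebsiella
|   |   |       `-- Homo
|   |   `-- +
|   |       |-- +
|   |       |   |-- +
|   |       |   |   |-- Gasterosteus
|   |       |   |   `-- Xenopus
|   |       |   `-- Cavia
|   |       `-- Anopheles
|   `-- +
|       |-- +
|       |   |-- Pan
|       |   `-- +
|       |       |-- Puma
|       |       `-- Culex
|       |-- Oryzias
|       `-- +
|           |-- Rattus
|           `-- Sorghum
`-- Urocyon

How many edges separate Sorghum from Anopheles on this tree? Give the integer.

The MRCA of Sorghum and Anopheles is the node subtending ((((((Meleagris,Gallus),Bacillus),Nomascus),(Canis,(Felis,Klebsiella),Homo)),(((Gasterosteus,Xenopus),Cavia),Anopheles)),((Pan,(Puma,Culex)),Oryzias,(Rattus,Sorghum))).
From Sorghum up to that node: 3 branches. From Anopheles up to the same node: 3 branches. Total: 3 + 3 = 6.

6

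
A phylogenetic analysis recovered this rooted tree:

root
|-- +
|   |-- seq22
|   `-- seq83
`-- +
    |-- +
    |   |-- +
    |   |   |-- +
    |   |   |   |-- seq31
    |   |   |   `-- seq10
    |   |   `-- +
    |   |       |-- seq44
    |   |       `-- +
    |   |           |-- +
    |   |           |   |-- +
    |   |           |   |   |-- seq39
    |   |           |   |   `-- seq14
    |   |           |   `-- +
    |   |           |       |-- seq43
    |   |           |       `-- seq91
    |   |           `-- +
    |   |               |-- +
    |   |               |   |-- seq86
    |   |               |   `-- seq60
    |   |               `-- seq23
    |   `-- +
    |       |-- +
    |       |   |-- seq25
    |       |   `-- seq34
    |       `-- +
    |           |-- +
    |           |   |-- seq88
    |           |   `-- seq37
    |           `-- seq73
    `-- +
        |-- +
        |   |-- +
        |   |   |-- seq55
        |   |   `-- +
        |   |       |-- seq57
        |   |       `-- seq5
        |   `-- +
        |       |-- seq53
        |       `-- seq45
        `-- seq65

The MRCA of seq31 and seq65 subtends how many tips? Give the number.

The MRCA of seq31 and seq65 is the node subtending ((((seq31,seq10),(seq44,(((seq39,seq14),(seq43,seq91)),((seq86,seq60),seq23)))),((seq25,seq34),((seq88,seq37),seq73))),(((seq55,(seq57,seq5)),(seq53,seq45)),seq65)).
That clade contains 21 terminal taxa: seq10, seq14, seq23, seq25, seq31, seq34, seq37, seq39, seq43, seq44, seq45, seq5, seq53, seq55, seq57, seq60, seq65, seq73, seq86, seq88, seq91.

21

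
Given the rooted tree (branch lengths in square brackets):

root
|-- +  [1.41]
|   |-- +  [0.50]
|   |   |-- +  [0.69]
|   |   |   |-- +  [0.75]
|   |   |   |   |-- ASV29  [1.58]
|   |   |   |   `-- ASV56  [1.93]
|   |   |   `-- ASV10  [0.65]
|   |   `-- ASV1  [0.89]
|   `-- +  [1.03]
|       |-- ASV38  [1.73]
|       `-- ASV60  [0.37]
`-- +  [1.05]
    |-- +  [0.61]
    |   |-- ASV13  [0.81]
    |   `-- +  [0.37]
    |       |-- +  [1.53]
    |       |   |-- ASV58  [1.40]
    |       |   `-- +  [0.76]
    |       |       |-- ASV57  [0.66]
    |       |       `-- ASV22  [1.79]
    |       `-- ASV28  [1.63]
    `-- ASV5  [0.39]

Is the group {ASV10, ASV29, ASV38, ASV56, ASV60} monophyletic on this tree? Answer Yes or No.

The MRCA of the listed taxa subtends ((((ASV29,ASV56),ASV10),ASV1),(ASV38,ASV60)).
That clade also contains ASV1, which is not in the proposed group, so the group is not monophyletic.

No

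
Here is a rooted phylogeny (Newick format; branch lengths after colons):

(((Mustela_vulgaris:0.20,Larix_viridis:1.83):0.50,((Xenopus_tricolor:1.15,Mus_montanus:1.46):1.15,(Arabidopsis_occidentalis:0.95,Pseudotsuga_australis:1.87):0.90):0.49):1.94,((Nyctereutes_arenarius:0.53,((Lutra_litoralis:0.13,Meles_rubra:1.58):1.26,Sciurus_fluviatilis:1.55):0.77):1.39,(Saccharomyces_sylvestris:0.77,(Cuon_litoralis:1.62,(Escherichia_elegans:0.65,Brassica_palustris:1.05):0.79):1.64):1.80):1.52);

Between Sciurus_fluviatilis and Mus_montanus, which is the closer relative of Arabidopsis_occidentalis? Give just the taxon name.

Mus_montanus

The MRCA of Arabidopsis_occidentalis and Mus_montanus subtends ((Xenopus_tricolor,Mus_montanus),(Arabidopsis_occidentalis,Pseudotsuga_australis)) (4 taxa).
The MRCA of Arabidopsis_occidentalis and Sciurus_fluviatilis is the root, subtending the entire tree (14 taxa).
The first is nested inside the second, so Arabidopsis_occidentalis shares a more recent common ancestor with Mus_montanus.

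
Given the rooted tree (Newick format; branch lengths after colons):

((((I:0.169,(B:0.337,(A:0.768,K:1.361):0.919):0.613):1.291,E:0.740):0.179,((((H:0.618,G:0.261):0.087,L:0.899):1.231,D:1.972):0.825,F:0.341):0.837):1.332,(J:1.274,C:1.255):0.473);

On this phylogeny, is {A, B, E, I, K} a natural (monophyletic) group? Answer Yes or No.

The most recent common ancestor of these taxa subtends ((I,(B,(A,K))),E).
That clade has exactly 5 tips — every listed taxon and nothing else — so the group is monophyletic.

Yes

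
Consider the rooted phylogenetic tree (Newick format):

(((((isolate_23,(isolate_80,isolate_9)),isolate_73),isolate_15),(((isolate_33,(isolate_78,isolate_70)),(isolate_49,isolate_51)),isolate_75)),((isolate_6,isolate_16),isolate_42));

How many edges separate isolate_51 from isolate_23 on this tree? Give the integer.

8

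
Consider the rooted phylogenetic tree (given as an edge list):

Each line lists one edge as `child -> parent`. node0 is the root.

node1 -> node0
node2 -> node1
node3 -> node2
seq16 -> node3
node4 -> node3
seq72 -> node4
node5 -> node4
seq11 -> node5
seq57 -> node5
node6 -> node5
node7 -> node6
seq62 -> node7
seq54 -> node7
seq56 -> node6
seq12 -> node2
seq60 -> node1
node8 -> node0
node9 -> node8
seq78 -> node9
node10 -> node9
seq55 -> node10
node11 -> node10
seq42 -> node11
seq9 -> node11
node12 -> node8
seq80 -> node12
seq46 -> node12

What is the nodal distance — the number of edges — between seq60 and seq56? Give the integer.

7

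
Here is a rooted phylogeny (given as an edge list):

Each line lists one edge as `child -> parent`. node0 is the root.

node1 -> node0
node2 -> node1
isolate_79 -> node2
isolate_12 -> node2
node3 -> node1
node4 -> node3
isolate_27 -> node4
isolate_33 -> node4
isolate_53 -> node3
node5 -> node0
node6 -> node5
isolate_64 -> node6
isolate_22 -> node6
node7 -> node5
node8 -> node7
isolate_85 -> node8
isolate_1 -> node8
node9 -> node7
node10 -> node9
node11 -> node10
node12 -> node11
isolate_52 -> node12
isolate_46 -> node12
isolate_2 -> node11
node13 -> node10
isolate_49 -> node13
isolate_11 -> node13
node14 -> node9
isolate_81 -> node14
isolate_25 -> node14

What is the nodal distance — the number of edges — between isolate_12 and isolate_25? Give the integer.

The MRCA of isolate_12 and isolate_25 is the root of the tree.
From isolate_12 up to that node: 3 branches. From isolate_25 up to the same node: 5 branches. Total: 3 + 5 = 8.

8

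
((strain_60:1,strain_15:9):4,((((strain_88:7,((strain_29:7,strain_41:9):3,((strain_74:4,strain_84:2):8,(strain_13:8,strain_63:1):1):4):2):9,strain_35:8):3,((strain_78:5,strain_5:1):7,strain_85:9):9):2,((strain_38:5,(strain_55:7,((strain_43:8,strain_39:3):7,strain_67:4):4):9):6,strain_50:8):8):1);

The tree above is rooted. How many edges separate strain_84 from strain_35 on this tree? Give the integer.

6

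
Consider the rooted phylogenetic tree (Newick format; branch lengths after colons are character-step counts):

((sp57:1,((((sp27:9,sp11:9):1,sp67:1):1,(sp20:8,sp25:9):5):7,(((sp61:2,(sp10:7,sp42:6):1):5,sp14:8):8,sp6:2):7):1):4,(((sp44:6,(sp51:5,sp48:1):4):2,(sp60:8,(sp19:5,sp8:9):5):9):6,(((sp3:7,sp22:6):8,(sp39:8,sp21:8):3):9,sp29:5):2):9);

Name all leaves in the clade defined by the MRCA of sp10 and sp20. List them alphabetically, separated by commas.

sp10, sp11, sp14, sp20, sp25, sp27, sp42, sp6, sp61, sp67

Tracing sp10: it sits inside (sp10,sp42).
Tracing sp20: it sits inside (sp20,sp25).
The smallest clade enclosing both is ((((sp27,sp11),sp67),(sp20,sp25)),(((sp61,(sp10,sp42)),sp14),sp6)); the answer is its 10 terminal taxa in alphabetical order.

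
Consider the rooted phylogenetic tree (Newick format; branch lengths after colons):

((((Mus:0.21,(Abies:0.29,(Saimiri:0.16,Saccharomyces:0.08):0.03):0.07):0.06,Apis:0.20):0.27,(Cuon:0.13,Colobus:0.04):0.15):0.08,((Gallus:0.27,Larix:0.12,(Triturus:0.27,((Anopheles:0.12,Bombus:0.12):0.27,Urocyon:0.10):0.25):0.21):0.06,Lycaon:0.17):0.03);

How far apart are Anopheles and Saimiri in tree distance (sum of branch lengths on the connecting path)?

The path runs Anopheles → … → MRCA → … → Saimiri; the MRCA is the root of the tree.
Branch lengths along that path: 0.12 + 0.27 + 0.25 + 0.21 + 0.06 + 0.03 + 0.08 + 0.27 + 0.06 + 0.07 + 0.03 + 0.16 = 1.61.

1.61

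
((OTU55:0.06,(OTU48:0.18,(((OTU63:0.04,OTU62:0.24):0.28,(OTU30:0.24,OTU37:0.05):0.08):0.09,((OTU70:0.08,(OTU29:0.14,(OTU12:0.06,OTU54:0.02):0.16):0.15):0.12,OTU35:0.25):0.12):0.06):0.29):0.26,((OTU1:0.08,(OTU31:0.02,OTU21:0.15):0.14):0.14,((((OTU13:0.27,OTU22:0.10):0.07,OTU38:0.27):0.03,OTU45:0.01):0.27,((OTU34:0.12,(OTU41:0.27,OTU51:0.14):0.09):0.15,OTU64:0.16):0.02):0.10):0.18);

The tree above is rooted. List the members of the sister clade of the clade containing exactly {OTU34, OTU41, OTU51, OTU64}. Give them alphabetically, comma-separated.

The clade containing exactly {OTU34, OTU41, OTU51, OTU64} attaches to the tree at the node subtending ((((OTU13,OTU22),OTU38),OTU45),((OTU34,(OTU41,OTU51)),OTU64)).
The other lineage descending from that same node — the sister group — is (((OTU13,OTU22),OTU38),OTU45); its 4 tips in alphabetical order are the answer.

OTU13, OTU22, OTU38, OTU45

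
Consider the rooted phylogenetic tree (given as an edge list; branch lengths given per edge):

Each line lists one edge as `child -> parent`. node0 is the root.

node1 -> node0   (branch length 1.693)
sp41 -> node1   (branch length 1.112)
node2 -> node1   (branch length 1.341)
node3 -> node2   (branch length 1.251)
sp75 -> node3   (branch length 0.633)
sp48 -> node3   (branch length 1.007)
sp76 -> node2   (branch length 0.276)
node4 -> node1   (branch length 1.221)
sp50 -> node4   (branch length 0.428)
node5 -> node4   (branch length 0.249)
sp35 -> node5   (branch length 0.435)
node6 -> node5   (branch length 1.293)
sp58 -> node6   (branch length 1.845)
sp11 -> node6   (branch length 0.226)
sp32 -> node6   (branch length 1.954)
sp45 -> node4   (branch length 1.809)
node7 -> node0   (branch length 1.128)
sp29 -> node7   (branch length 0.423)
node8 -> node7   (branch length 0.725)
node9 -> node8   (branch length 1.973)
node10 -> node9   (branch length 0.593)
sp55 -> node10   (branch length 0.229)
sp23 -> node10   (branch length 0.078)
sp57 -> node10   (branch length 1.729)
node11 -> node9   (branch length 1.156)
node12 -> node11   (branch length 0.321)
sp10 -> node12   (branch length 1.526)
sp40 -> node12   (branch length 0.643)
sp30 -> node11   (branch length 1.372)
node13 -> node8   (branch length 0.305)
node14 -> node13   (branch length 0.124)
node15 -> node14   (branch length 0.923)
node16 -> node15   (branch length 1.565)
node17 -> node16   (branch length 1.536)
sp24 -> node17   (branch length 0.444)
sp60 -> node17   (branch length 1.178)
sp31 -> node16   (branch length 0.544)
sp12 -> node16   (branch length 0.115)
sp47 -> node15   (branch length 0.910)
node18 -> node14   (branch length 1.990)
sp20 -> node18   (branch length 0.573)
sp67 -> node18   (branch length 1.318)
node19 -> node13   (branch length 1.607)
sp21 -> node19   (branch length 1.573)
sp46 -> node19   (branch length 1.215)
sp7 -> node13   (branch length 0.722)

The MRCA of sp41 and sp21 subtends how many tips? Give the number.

27

The MRCA of sp41 and sp21 is the root, so the clade is the entire tree.
That clade contains 27 terminal taxa: sp10, sp11, sp12, sp20, sp21, sp23, sp24, sp29, sp30, sp31, sp32, sp35, sp40, sp41, sp45, sp46, sp47, sp48, sp50, sp55, sp57, sp58, sp60, sp67, sp7, sp75, sp76.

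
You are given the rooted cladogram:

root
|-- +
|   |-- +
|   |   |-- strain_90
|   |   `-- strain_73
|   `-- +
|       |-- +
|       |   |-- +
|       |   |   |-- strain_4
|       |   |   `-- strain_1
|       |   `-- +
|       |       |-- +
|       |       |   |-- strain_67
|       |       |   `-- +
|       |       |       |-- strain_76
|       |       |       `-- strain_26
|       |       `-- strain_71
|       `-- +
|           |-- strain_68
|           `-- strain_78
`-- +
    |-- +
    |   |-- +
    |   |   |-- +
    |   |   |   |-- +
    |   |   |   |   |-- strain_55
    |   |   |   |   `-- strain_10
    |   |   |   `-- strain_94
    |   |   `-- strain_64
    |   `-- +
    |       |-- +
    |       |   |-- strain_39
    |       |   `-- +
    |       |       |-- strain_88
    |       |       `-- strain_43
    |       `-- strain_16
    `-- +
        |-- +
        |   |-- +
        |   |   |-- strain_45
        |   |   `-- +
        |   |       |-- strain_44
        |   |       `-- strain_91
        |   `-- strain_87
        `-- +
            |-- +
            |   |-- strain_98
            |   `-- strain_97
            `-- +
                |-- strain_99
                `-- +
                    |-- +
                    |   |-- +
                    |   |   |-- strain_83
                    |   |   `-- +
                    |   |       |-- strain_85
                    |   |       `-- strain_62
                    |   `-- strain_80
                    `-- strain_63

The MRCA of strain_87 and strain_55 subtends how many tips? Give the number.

20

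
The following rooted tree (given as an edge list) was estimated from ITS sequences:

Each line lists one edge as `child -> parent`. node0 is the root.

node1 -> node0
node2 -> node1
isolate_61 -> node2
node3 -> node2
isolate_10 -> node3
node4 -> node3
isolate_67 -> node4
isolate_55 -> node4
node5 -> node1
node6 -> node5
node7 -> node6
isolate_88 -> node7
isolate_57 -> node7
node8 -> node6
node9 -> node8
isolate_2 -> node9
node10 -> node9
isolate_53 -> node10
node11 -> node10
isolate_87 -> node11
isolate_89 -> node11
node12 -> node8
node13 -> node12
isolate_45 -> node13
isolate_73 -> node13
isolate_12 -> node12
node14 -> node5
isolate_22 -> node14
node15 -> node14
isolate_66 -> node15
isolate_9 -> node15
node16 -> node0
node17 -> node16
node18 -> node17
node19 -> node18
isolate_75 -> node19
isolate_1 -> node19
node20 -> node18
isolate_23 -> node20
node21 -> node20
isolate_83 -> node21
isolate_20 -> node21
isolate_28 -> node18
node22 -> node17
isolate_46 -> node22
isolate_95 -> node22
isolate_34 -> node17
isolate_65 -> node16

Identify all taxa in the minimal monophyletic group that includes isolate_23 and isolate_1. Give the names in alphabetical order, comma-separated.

Tracing isolate_23: it sits inside (isolate_23,(isolate_83,isolate_20)).
Tracing isolate_1: it sits inside (isolate_75,isolate_1).
The smallest clade enclosing both is ((isolate_75,isolate_1),(isolate_23,(isolate_83,isolate_20)),isolate_28); the answer is its 6 terminal taxa in alphabetical order.

isolate_1, isolate_20, isolate_23, isolate_28, isolate_75, isolate_83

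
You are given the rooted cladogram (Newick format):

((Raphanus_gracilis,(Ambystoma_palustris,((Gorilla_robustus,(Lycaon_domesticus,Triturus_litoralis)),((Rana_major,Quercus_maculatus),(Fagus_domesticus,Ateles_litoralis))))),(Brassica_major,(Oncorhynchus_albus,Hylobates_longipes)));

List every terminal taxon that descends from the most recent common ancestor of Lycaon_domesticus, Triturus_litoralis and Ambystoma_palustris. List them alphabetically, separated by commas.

Tracing Lycaon_domesticus: it sits inside (Lycaon_domesticus,Triturus_litoralis).
Tracing Triturus_litoralis: it sits inside (Lycaon_domesticus,Triturus_litoralis).
Tracing Ambystoma_palustris: it sits inside (Ambystoma_palustris,((Gorilla_robustus,(Lycaon_domesticus,Triturus_litoralis)),((Rana_major,Quercus_maculatus),(Fagus_domesticus,Ateles_litoralis)))).
The smallest clade enclosing all 3 is (Ambystoma_palustris,((Gorilla_robustus,(Lycaon_domesticus,Triturus_litoralis)),((Rana_major,Quercus_maculatus),(Fagus_domesticus,Ateles_litoralis)))); the answer is its 8 terminal taxa in alphabetical order.

Ambystoma_palustris, Ateles_litoralis, Fagus_domesticus, Gorilla_robustus, Lycaon_domesticus, Quercus_maculatus, Rana_major, Triturus_litoralis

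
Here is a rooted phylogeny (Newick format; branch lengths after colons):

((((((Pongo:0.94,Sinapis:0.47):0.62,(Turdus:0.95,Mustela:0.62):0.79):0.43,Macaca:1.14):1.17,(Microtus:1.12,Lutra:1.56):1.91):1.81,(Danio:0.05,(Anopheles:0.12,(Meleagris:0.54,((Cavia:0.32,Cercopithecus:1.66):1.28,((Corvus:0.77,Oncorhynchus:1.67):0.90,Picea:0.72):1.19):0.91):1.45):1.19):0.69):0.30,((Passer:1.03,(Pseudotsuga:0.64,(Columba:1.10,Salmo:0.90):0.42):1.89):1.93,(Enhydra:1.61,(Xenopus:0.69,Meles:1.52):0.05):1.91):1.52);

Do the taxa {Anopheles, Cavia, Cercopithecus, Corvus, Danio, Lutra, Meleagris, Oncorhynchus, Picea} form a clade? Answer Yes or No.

The MRCA of the listed taxa subtends (((((Pongo,Sinapis),(Turdus,Mustela)),Macaca),(Microtus,Lutra)),(Danio,(Anopheles,(Meleagris,((Cavia,Cercopithecus),((Corvus,Oncorhynchus),Picea)))))).
That clade also contains Macaca, Microtus, Mustela, Pongo, Sinapis, Turdus, which are not in the proposed group, so the group is not monophyletic.

No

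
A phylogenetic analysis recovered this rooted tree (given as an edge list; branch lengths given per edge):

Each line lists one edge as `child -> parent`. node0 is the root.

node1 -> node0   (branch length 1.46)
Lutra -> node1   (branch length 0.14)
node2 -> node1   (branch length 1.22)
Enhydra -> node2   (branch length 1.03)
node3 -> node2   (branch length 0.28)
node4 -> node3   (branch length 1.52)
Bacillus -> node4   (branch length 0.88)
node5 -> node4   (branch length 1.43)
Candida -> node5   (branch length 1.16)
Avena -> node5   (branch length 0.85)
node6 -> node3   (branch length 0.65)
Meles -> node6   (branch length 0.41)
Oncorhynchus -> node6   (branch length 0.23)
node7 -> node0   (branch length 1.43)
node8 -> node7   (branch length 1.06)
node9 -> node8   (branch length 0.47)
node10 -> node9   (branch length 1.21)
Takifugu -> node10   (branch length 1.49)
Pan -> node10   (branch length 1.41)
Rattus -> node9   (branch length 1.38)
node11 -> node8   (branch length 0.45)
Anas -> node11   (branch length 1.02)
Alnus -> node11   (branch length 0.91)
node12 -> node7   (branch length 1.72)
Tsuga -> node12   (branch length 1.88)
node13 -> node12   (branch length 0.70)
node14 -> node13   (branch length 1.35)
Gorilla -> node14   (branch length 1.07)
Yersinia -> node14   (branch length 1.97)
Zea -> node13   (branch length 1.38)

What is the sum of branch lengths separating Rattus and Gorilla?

7.75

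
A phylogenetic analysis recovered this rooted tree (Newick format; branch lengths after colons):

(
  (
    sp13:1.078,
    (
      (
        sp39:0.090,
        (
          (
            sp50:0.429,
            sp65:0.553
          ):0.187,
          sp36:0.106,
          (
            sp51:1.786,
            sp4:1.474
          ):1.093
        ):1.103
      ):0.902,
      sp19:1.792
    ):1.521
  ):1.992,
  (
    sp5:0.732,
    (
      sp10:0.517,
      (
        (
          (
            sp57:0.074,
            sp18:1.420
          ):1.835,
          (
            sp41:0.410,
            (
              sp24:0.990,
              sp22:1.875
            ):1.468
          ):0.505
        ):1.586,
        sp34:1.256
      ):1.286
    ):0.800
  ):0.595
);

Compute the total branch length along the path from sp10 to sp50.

The path runs sp10 → … → MRCA → … → sp50; the MRCA is the root of the tree.
Branch lengths along that path: 0.517 + 0.800 + 0.595 + 1.992 + 1.521 + 0.902 + 1.103 + 0.187 + 0.429 = 8.046.

8.046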